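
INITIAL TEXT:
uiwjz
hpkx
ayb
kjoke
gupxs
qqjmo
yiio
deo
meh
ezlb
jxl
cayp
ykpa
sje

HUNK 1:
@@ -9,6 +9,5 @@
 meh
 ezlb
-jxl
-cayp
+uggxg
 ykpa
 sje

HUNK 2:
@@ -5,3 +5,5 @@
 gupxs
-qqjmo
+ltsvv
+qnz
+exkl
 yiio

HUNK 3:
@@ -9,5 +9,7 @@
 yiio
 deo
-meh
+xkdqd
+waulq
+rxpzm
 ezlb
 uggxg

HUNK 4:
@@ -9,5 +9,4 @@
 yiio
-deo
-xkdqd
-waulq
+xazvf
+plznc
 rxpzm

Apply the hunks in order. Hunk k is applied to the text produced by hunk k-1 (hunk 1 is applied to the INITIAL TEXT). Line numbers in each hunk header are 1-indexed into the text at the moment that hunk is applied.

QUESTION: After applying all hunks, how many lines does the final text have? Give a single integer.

Answer: 16

Derivation:
Hunk 1: at line 9 remove [jxl,cayp] add [uggxg] -> 13 lines: uiwjz hpkx ayb kjoke gupxs qqjmo yiio deo meh ezlb uggxg ykpa sje
Hunk 2: at line 5 remove [qqjmo] add [ltsvv,qnz,exkl] -> 15 lines: uiwjz hpkx ayb kjoke gupxs ltsvv qnz exkl yiio deo meh ezlb uggxg ykpa sje
Hunk 3: at line 9 remove [meh] add [xkdqd,waulq,rxpzm] -> 17 lines: uiwjz hpkx ayb kjoke gupxs ltsvv qnz exkl yiio deo xkdqd waulq rxpzm ezlb uggxg ykpa sje
Hunk 4: at line 9 remove [deo,xkdqd,waulq] add [xazvf,plznc] -> 16 lines: uiwjz hpkx ayb kjoke gupxs ltsvv qnz exkl yiio xazvf plznc rxpzm ezlb uggxg ykpa sje
Final line count: 16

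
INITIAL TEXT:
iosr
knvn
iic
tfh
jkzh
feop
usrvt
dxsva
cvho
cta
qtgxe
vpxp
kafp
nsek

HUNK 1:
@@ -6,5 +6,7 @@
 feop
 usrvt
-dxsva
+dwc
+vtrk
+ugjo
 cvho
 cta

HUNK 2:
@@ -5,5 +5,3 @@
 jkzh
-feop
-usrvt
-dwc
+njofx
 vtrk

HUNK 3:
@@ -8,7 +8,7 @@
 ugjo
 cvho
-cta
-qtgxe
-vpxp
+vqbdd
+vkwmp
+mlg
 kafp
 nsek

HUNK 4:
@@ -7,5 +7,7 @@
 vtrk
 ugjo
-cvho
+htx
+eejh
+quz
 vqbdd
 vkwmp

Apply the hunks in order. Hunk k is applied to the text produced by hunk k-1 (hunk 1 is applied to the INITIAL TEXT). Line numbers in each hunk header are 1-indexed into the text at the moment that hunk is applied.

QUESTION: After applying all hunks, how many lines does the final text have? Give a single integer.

Answer: 16

Derivation:
Hunk 1: at line 6 remove [dxsva] add [dwc,vtrk,ugjo] -> 16 lines: iosr knvn iic tfh jkzh feop usrvt dwc vtrk ugjo cvho cta qtgxe vpxp kafp nsek
Hunk 2: at line 5 remove [feop,usrvt,dwc] add [njofx] -> 14 lines: iosr knvn iic tfh jkzh njofx vtrk ugjo cvho cta qtgxe vpxp kafp nsek
Hunk 3: at line 8 remove [cta,qtgxe,vpxp] add [vqbdd,vkwmp,mlg] -> 14 lines: iosr knvn iic tfh jkzh njofx vtrk ugjo cvho vqbdd vkwmp mlg kafp nsek
Hunk 4: at line 7 remove [cvho] add [htx,eejh,quz] -> 16 lines: iosr knvn iic tfh jkzh njofx vtrk ugjo htx eejh quz vqbdd vkwmp mlg kafp nsek
Final line count: 16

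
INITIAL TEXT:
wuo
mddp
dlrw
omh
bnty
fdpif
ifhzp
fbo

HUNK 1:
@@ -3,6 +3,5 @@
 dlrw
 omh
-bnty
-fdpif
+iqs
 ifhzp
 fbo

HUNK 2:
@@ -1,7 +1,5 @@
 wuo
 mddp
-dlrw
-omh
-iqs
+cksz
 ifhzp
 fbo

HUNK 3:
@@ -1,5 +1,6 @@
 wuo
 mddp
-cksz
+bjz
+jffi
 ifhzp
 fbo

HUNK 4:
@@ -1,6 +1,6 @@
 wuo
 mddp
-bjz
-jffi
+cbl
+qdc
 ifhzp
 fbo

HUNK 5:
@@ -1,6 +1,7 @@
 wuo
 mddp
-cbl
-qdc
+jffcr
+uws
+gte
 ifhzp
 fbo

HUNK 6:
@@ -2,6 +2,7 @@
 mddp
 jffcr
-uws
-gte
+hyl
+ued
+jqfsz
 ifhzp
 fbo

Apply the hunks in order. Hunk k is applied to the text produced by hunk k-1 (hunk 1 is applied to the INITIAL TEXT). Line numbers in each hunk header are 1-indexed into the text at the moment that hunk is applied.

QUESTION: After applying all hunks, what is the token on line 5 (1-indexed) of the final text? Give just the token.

Answer: ued

Derivation:
Hunk 1: at line 3 remove [bnty,fdpif] add [iqs] -> 7 lines: wuo mddp dlrw omh iqs ifhzp fbo
Hunk 2: at line 1 remove [dlrw,omh,iqs] add [cksz] -> 5 lines: wuo mddp cksz ifhzp fbo
Hunk 3: at line 1 remove [cksz] add [bjz,jffi] -> 6 lines: wuo mddp bjz jffi ifhzp fbo
Hunk 4: at line 1 remove [bjz,jffi] add [cbl,qdc] -> 6 lines: wuo mddp cbl qdc ifhzp fbo
Hunk 5: at line 1 remove [cbl,qdc] add [jffcr,uws,gte] -> 7 lines: wuo mddp jffcr uws gte ifhzp fbo
Hunk 6: at line 2 remove [uws,gte] add [hyl,ued,jqfsz] -> 8 lines: wuo mddp jffcr hyl ued jqfsz ifhzp fbo
Final line 5: ued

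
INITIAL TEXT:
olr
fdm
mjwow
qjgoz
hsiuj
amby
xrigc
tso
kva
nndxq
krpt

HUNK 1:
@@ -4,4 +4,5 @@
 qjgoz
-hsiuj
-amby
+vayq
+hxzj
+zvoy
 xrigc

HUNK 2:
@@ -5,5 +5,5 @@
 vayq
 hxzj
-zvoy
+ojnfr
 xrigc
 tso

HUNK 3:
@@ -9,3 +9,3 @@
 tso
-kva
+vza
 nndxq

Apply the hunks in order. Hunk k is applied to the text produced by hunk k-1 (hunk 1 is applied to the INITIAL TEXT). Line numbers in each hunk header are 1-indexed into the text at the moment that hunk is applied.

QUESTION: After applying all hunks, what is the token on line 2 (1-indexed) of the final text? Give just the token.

Hunk 1: at line 4 remove [hsiuj,amby] add [vayq,hxzj,zvoy] -> 12 lines: olr fdm mjwow qjgoz vayq hxzj zvoy xrigc tso kva nndxq krpt
Hunk 2: at line 5 remove [zvoy] add [ojnfr] -> 12 lines: olr fdm mjwow qjgoz vayq hxzj ojnfr xrigc tso kva nndxq krpt
Hunk 3: at line 9 remove [kva] add [vza] -> 12 lines: olr fdm mjwow qjgoz vayq hxzj ojnfr xrigc tso vza nndxq krpt
Final line 2: fdm

Answer: fdm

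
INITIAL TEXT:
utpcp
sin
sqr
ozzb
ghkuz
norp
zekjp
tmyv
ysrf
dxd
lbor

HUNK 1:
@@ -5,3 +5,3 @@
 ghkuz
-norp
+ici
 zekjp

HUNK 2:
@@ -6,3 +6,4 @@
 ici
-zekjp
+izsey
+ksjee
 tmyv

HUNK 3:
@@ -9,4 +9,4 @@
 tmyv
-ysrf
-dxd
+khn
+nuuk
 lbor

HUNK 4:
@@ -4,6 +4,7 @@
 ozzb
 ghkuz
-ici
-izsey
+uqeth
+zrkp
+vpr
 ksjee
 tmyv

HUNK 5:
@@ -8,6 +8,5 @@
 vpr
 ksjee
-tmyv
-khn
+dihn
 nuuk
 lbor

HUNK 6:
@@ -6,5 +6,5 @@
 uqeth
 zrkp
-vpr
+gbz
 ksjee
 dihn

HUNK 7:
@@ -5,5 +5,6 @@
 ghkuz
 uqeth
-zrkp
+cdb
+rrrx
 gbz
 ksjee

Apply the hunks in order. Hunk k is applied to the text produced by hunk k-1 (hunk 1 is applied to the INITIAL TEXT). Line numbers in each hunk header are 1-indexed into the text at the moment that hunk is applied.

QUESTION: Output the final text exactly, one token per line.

Hunk 1: at line 5 remove [norp] add [ici] -> 11 lines: utpcp sin sqr ozzb ghkuz ici zekjp tmyv ysrf dxd lbor
Hunk 2: at line 6 remove [zekjp] add [izsey,ksjee] -> 12 lines: utpcp sin sqr ozzb ghkuz ici izsey ksjee tmyv ysrf dxd lbor
Hunk 3: at line 9 remove [ysrf,dxd] add [khn,nuuk] -> 12 lines: utpcp sin sqr ozzb ghkuz ici izsey ksjee tmyv khn nuuk lbor
Hunk 4: at line 4 remove [ici,izsey] add [uqeth,zrkp,vpr] -> 13 lines: utpcp sin sqr ozzb ghkuz uqeth zrkp vpr ksjee tmyv khn nuuk lbor
Hunk 5: at line 8 remove [tmyv,khn] add [dihn] -> 12 lines: utpcp sin sqr ozzb ghkuz uqeth zrkp vpr ksjee dihn nuuk lbor
Hunk 6: at line 6 remove [vpr] add [gbz] -> 12 lines: utpcp sin sqr ozzb ghkuz uqeth zrkp gbz ksjee dihn nuuk lbor
Hunk 7: at line 5 remove [zrkp] add [cdb,rrrx] -> 13 lines: utpcp sin sqr ozzb ghkuz uqeth cdb rrrx gbz ksjee dihn nuuk lbor

Answer: utpcp
sin
sqr
ozzb
ghkuz
uqeth
cdb
rrrx
gbz
ksjee
dihn
nuuk
lbor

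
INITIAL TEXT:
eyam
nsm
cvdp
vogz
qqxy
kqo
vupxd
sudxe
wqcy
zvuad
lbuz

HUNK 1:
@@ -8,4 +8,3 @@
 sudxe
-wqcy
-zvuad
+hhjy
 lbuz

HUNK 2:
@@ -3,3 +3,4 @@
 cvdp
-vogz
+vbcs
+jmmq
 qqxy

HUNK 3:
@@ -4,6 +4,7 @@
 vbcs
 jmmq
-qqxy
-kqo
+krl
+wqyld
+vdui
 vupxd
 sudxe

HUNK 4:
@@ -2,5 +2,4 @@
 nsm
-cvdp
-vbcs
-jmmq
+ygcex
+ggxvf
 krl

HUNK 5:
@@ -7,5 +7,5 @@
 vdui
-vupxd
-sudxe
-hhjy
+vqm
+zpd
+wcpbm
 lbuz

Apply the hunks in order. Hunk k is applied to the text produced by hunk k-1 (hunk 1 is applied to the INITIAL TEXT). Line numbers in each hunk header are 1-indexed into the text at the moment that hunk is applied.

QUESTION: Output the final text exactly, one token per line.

Answer: eyam
nsm
ygcex
ggxvf
krl
wqyld
vdui
vqm
zpd
wcpbm
lbuz

Derivation:
Hunk 1: at line 8 remove [wqcy,zvuad] add [hhjy] -> 10 lines: eyam nsm cvdp vogz qqxy kqo vupxd sudxe hhjy lbuz
Hunk 2: at line 3 remove [vogz] add [vbcs,jmmq] -> 11 lines: eyam nsm cvdp vbcs jmmq qqxy kqo vupxd sudxe hhjy lbuz
Hunk 3: at line 4 remove [qqxy,kqo] add [krl,wqyld,vdui] -> 12 lines: eyam nsm cvdp vbcs jmmq krl wqyld vdui vupxd sudxe hhjy lbuz
Hunk 4: at line 2 remove [cvdp,vbcs,jmmq] add [ygcex,ggxvf] -> 11 lines: eyam nsm ygcex ggxvf krl wqyld vdui vupxd sudxe hhjy lbuz
Hunk 5: at line 7 remove [vupxd,sudxe,hhjy] add [vqm,zpd,wcpbm] -> 11 lines: eyam nsm ygcex ggxvf krl wqyld vdui vqm zpd wcpbm lbuz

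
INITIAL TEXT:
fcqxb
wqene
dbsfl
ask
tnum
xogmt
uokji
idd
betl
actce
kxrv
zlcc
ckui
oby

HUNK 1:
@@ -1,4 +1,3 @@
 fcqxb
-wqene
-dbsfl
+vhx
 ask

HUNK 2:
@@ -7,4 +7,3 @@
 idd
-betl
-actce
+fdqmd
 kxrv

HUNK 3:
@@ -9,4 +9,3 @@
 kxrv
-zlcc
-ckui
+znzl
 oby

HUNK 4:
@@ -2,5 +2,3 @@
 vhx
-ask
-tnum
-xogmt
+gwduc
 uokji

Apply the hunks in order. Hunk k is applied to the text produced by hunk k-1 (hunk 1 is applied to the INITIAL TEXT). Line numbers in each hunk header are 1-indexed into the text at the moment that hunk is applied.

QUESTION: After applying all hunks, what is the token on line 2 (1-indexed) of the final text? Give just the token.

Answer: vhx

Derivation:
Hunk 1: at line 1 remove [wqene,dbsfl] add [vhx] -> 13 lines: fcqxb vhx ask tnum xogmt uokji idd betl actce kxrv zlcc ckui oby
Hunk 2: at line 7 remove [betl,actce] add [fdqmd] -> 12 lines: fcqxb vhx ask tnum xogmt uokji idd fdqmd kxrv zlcc ckui oby
Hunk 3: at line 9 remove [zlcc,ckui] add [znzl] -> 11 lines: fcqxb vhx ask tnum xogmt uokji idd fdqmd kxrv znzl oby
Hunk 4: at line 2 remove [ask,tnum,xogmt] add [gwduc] -> 9 lines: fcqxb vhx gwduc uokji idd fdqmd kxrv znzl oby
Final line 2: vhx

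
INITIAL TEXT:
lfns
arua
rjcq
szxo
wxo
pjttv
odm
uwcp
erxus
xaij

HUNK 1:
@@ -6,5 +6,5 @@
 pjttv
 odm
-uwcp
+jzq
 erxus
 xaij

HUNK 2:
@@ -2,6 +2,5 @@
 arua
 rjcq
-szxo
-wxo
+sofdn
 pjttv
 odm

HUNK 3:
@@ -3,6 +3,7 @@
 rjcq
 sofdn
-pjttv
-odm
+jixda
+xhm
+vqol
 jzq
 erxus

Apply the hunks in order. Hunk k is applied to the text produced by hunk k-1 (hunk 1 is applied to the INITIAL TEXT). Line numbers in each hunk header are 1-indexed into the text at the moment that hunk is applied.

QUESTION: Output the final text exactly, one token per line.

Answer: lfns
arua
rjcq
sofdn
jixda
xhm
vqol
jzq
erxus
xaij

Derivation:
Hunk 1: at line 6 remove [uwcp] add [jzq] -> 10 lines: lfns arua rjcq szxo wxo pjttv odm jzq erxus xaij
Hunk 2: at line 2 remove [szxo,wxo] add [sofdn] -> 9 lines: lfns arua rjcq sofdn pjttv odm jzq erxus xaij
Hunk 3: at line 3 remove [pjttv,odm] add [jixda,xhm,vqol] -> 10 lines: lfns arua rjcq sofdn jixda xhm vqol jzq erxus xaij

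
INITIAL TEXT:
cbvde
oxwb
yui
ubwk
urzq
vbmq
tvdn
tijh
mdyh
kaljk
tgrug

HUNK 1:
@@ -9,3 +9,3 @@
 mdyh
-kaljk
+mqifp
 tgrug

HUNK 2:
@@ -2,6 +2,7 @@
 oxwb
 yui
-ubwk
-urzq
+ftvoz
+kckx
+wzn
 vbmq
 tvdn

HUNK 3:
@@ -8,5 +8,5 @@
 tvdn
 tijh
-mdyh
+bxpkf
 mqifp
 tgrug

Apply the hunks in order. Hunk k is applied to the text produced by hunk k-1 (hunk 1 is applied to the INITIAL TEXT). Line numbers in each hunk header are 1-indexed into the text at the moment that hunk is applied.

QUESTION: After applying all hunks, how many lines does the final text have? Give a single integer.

Answer: 12

Derivation:
Hunk 1: at line 9 remove [kaljk] add [mqifp] -> 11 lines: cbvde oxwb yui ubwk urzq vbmq tvdn tijh mdyh mqifp tgrug
Hunk 2: at line 2 remove [ubwk,urzq] add [ftvoz,kckx,wzn] -> 12 lines: cbvde oxwb yui ftvoz kckx wzn vbmq tvdn tijh mdyh mqifp tgrug
Hunk 3: at line 8 remove [mdyh] add [bxpkf] -> 12 lines: cbvde oxwb yui ftvoz kckx wzn vbmq tvdn tijh bxpkf mqifp tgrug
Final line count: 12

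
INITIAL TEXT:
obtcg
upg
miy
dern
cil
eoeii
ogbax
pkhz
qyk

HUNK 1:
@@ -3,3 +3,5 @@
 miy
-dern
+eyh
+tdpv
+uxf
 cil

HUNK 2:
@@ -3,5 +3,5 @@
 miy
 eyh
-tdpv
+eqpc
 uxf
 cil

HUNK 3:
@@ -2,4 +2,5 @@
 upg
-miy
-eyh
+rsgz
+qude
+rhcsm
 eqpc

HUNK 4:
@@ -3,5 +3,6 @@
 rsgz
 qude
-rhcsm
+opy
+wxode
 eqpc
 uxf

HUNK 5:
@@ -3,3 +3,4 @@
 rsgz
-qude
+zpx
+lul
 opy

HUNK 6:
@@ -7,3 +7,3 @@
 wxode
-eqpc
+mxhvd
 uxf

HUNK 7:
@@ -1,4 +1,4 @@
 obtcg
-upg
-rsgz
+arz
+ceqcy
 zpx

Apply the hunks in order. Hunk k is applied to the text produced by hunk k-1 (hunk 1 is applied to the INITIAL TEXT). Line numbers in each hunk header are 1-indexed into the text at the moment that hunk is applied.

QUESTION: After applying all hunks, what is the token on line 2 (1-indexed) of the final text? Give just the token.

Hunk 1: at line 3 remove [dern] add [eyh,tdpv,uxf] -> 11 lines: obtcg upg miy eyh tdpv uxf cil eoeii ogbax pkhz qyk
Hunk 2: at line 3 remove [tdpv] add [eqpc] -> 11 lines: obtcg upg miy eyh eqpc uxf cil eoeii ogbax pkhz qyk
Hunk 3: at line 2 remove [miy,eyh] add [rsgz,qude,rhcsm] -> 12 lines: obtcg upg rsgz qude rhcsm eqpc uxf cil eoeii ogbax pkhz qyk
Hunk 4: at line 3 remove [rhcsm] add [opy,wxode] -> 13 lines: obtcg upg rsgz qude opy wxode eqpc uxf cil eoeii ogbax pkhz qyk
Hunk 5: at line 3 remove [qude] add [zpx,lul] -> 14 lines: obtcg upg rsgz zpx lul opy wxode eqpc uxf cil eoeii ogbax pkhz qyk
Hunk 6: at line 7 remove [eqpc] add [mxhvd] -> 14 lines: obtcg upg rsgz zpx lul opy wxode mxhvd uxf cil eoeii ogbax pkhz qyk
Hunk 7: at line 1 remove [upg,rsgz] add [arz,ceqcy] -> 14 lines: obtcg arz ceqcy zpx lul opy wxode mxhvd uxf cil eoeii ogbax pkhz qyk
Final line 2: arz

Answer: arz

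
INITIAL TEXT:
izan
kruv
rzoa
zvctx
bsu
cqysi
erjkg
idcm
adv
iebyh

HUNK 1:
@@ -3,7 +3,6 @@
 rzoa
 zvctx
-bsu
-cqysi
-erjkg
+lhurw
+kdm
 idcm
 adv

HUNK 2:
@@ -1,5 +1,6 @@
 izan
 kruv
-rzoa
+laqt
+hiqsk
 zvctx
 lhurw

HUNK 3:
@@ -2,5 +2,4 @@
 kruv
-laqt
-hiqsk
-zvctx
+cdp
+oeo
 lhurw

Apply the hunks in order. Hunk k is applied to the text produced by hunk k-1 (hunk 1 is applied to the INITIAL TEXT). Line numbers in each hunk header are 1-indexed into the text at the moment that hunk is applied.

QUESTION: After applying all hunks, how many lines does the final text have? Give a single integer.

Hunk 1: at line 3 remove [bsu,cqysi,erjkg] add [lhurw,kdm] -> 9 lines: izan kruv rzoa zvctx lhurw kdm idcm adv iebyh
Hunk 2: at line 1 remove [rzoa] add [laqt,hiqsk] -> 10 lines: izan kruv laqt hiqsk zvctx lhurw kdm idcm adv iebyh
Hunk 3: at line 2 remove [laqt,hiqsk,zvctx] add [cdp,oeo] -> 9 lines: izan kruv cdp oeo lhurw kdm idcm adv iebyh
Final line count: 9

Answer: 9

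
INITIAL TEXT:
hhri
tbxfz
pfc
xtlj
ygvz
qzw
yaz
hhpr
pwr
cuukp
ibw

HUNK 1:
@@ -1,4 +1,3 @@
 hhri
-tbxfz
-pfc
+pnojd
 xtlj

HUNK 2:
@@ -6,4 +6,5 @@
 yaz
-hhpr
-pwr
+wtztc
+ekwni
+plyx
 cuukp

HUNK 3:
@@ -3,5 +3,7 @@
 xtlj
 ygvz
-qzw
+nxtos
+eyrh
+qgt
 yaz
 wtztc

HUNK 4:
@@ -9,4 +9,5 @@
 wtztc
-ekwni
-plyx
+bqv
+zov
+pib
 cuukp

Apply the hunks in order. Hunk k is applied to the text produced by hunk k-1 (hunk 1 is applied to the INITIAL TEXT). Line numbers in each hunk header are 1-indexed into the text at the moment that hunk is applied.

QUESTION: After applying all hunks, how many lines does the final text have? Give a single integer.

Answer: 14

Derivation:
Hunk 1: at line 1 remove [tbxfz,pfc] add [pnojd] -> 10 lines: hhri pnojd xtlj ygvz qzw yaz hhpr pwr cuukp ibw
Hunk 2: at line 6 remove [hhpr,pwr] add [wtztc,ekwni,plyx] -> 11 lines: hhri pnojd xtlj ygvz qzw yaz wtztc ekwni plyx cuukp ibw
Hunk 3: at line 3 remove [qzw] add [nxtos,eyrh,qgt] -> 13 lines: hhri pnojd xtlj ygvz nxtos eyrh qgt yaz wtztc ekwni plyx cuukp ibw
Hunk 4: at line 9 remove [ekwni,plyx] add [bqv,zov,pib] -> 14 lines: hhri pnojd xtlj ygvz nxtos eyrh qgt yaz wtztc bqv zov pib cuukp ibw
Final line count: 14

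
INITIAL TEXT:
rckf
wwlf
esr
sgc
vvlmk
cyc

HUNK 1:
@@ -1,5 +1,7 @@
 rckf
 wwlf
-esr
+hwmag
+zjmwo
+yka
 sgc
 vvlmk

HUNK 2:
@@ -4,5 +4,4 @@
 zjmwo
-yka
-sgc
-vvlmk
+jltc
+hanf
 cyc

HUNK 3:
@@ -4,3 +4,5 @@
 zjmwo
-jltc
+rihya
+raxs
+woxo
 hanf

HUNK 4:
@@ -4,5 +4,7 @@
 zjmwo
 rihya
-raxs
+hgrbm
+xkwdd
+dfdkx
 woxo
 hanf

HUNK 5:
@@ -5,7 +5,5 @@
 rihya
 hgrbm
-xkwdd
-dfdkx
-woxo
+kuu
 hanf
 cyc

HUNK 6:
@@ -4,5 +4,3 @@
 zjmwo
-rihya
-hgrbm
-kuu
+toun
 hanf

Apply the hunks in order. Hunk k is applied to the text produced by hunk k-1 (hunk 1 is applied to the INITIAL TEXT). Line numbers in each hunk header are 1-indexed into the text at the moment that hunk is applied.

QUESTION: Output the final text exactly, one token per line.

Hunk 1: at line 1 remove [esr] add [hwmag,zjmwo,yka] -> 8 lines: rckf wwlf hwmag zjmwo yka sgc vvlmk cyc
Hunk 2: at line 4 remove [yka,sgc,vvlmk] add [jltc,hanf] -> 7 lines: rckf wwlf hwmag zjmwo jltc hanf cyc
Hunk 3: at line 4 remove [jltc] add [rihya,raxs,woxo] -> 9 lines: rckf wwlf hwmag zjmwo rihya raxs woxo hanf cyc
Hunk 4: at line 4 remove [raxs] add [hgrbm,xkwdd,dfdkx] -> 11 lines: rckf wwlf hwmag zjmwo rihya hgrbm xkwdd dfdkx woxo hanf cyc
Hunk 5: at line 5 remove [xkwdd,dfdkx,woxo] add [kuu] -> 9 lines: rckf wwlf hwmag zjmwo rihya hgrbm kuu hanf cyc
Hunk 6: at line 4 remove [rihya,hgrbm,kuu] add [toun] -> 7 lines: rckf wwlf hwmag zjmwo toun hanf cyc

Answer: rckf
wwlf
hwmag
zjmwo
toun
hanf
cyc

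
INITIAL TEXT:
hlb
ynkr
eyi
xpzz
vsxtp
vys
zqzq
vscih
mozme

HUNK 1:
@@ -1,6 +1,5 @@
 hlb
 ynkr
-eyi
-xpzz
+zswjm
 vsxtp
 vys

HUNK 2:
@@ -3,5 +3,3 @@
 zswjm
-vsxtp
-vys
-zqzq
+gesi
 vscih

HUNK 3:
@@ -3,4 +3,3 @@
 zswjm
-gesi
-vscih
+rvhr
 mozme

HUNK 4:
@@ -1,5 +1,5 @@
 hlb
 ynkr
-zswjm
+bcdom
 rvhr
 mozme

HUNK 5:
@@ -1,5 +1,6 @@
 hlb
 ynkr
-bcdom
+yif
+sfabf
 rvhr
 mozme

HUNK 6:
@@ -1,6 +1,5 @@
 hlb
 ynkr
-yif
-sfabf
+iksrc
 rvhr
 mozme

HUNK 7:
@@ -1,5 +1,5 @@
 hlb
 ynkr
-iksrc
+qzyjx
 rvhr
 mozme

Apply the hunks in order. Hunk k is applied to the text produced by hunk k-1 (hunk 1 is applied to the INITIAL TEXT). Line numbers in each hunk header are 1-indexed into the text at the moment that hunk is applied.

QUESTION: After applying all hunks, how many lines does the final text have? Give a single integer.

Answer: 5

Derivation:
Hunk 1: at line 1 remove [eyi,xpzz] add [zswjm] -> 8 lines: hlb ynkr zswjm vsxtp vys zqzq vscih mozme
Hunk 2: at line 3 remove [vsxtp,vys,zqzq] add [gesi] -> 6 lines: hlb ynkr zswjm gesi vscih mozme
Hunk 3: at line 3 remove [gesi,vscih] add [rvhr] -> 5 lines: hlb ynkr zswjm rvhr mozme
Hunk 4: at line 1 remove [zswjm] add [bcdom] -> 5 lines: hlb ynkr bcdom rvhr mozme
Hunk 5: at line 1 remove [bcdom] add [yif,sfabf] -> 6 lines: hlb ynkr yif sfabf rvhr mozme
Hunk 6: at line 1 remove [yif,sfabf] add [iksrc] -> 5 lines: hlb ynkr iksrc rvhr mozme
Hunk 7: at line 1 remove [iksrc] add [qzyjx] -> 5 lines: hlb ynkr qzyjx rvhr mozme
Final line count: 5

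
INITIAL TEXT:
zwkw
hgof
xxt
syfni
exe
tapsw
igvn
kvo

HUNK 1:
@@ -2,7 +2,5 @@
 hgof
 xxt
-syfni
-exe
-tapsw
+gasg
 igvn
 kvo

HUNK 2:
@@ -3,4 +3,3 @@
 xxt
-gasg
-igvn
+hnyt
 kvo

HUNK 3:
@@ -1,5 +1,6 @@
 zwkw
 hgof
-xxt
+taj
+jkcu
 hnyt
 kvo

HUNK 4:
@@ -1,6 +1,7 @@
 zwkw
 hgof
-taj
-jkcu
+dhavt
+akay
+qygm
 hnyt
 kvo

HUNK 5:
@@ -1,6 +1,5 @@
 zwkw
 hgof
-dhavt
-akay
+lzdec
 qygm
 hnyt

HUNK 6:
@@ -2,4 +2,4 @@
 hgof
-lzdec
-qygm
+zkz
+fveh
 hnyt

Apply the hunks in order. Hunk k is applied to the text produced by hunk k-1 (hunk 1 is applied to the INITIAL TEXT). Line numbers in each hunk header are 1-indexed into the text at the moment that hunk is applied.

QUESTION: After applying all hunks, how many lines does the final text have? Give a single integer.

Answer: 6

Derivation:
Hunk 1: at line 2 remove [syfni,exe,tapsw] add [gasg] -> 6 lines: zwkw hgof xxt gasg igvn kvo
Hunk 2: at line 3 remove [gasg,igvn] add [hnyt] -> 5 lines: zwkw hgof xxt hnyt kvo
Hunk 3: at line 1 remove [xxt] add [taj,jkcu] -> 6 lines: zwkw hgof taj jkcu hnyt kvo
Hunk 4: at line 1 remove [taj,jkcu] add [dhavt,akay,qygm] -> 7 lines: zwkw hgof dhavt akay qygm hnyt kvo
Hunk 5: at line 1 remove [dhavt,akay] add [lzdec] -> 6 lines: zwkw hgof lzdec qygm hnyt kvo
Hunk 6: at line 2 remove [lzdec,qygm] add [zkz,fveh] -> 6 lines: zwkw hgof zkz fveh hnyt kvo
Final line count: 6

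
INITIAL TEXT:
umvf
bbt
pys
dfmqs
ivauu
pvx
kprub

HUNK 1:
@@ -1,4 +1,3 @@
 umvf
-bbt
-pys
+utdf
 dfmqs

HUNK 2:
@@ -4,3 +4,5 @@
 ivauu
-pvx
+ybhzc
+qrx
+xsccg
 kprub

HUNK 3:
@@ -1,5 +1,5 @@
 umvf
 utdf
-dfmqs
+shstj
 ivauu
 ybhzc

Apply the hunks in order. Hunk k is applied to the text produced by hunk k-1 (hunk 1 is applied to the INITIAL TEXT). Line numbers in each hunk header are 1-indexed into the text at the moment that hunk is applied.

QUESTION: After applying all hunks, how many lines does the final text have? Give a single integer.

Hunk 1: at line 1 remove [bbt,pys] add [utdf] -> 6 lines: umvf utdf dfmqs ivauu pvx kprub
Hunk 2: at line 4 remove [pvx] add [ybhzc,qrx,xsccg] -> 8 lines: umvf utdf dfmqs ivauu ybhzc qrx xsccg kprub
Hunk 3: at line 1 remove [dfmqs] add [shstj] -> 8 lines: umvf utdf shstj ivauu ybhzc qrx xsccg kprub
Final line count: 8

Answer: 8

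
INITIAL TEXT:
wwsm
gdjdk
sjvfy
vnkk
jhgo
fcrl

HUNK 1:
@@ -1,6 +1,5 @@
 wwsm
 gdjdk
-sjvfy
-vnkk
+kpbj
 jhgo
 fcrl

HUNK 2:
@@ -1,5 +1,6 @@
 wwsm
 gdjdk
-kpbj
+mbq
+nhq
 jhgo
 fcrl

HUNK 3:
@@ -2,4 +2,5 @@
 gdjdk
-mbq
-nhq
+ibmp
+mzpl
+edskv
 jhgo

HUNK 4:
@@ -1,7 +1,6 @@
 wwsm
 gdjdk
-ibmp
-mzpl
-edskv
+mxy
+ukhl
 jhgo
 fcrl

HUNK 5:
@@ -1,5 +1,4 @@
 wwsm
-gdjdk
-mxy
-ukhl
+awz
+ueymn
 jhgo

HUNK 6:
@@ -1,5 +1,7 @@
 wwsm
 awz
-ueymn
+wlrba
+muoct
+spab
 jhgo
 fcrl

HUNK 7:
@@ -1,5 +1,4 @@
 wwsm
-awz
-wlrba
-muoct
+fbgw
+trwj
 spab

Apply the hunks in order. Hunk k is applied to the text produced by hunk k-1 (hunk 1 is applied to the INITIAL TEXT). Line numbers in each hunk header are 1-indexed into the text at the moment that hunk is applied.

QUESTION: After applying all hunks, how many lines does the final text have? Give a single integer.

Hunk 1: at line 1 remove [sjvfy,vnkk] add [kpbj] -> 5 lines: wwsm gdjdk kpbj jhgo fcrl
Hunk 2: at line 1 remove [kpbj] add [mbq,nhq] -> 6 lines: wwsm gdjdk mbq nhq jhgo fcrl
Hunk 3: at line 2 remove [mbq,nhq] add [ibmp,mzpl,edskv] -> 7 lines: wwsm gdjdk ibmp mzpl edskv jhgo fcrl
Hunk 4: at line 1 remove [ibmp,mzpl,edskv] add [mxy,ukhl] -> 6 lines: wwsm gdjdk mxy ukhl jhgo fcrl
Hunk 5: at line 1 remove [gdjdk,mxy,ukhl] add [awz,ueymn] -> 5 lines: wwsm awz ueymn jhgo fcrl
Hunk 6: at line 1 remove [ueymn] add [wlrba,muoct,spab] -> 7 lines: wwsm awz wlrba muoct spab jhgo fcrl
Hunk 7: at line 1 remove [awz,wlrba,muoct] add [fbgw,trwj] -> 6 lines: wwsm fbgw trwj spab jhgo fcrl
Final line count: 6

Answer: 6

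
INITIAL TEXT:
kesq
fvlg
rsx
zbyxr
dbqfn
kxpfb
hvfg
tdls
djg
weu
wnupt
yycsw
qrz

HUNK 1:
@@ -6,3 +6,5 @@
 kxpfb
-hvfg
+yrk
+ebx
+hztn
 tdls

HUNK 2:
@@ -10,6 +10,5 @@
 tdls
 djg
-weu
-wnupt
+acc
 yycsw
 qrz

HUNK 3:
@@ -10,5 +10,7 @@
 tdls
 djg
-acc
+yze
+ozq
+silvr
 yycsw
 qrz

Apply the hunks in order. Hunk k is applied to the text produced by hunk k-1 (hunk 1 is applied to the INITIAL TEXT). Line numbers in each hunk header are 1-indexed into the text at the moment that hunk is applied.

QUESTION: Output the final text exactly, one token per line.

Answer: kesq
fvlg
rsx
zbyxr
dbqfn
kxpfb
yrk
ebx
hztn
tdls
djg
yze
ozq
silvr
yycsw
qrz

Derivation:
Hunk 1: at line 6 remove [hvfg] add [yrk,ebx,hztn] -> 15 lines: kesq fvlg rsx zbyxr dbqfn kxpfb yrk ebx hztn tdls djg weu wnupt yycsw qrz
Hunk 2: at line 10 remove [weu,wnupt] add [acc] -> 14 lines: kesq fvlg rsx zbyxr dbqfn kxpfb yrk ebx hztn tdls djg acc yycsw qrz
Hunk 3: at line 10 remove [acc] add [yze,ozq,silvr] -> 16 lines: kesq fvlg rsx zbyxr dbqfn kxpfb yrk ebx hztn tdls djg yze ozq silvr yycsw qrz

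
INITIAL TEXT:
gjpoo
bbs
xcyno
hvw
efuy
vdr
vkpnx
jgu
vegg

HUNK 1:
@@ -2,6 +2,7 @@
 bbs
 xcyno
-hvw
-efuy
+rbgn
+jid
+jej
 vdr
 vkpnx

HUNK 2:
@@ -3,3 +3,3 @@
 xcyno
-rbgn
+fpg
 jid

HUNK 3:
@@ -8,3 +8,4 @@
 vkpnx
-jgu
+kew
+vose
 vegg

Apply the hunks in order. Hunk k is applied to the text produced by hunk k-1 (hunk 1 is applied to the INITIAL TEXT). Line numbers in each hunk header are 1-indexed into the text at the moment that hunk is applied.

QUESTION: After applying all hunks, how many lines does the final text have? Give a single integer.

Answer: 11

Derivation:
Hunk 1: at line 2 remove [hvw,efuy] add [rbgn,jid,jej] -> 10 lines: gjpoo bbs xcyno rbgn jid jej vdr vkpnx jgu vegg
Hunk 2: at line 3 remove [rbgn] add [fpg] -> 10 lines: gjpoo bbs xcyno fpg jid jej vdr vkpnx jgu vegg
Hunk 3: at line 8 remove [jgu] add [kew,vose] -> 11 lines: gjpoo bbs xcyno fpg jid jej vdr vkpnx kew vose vegg
Final line count: 11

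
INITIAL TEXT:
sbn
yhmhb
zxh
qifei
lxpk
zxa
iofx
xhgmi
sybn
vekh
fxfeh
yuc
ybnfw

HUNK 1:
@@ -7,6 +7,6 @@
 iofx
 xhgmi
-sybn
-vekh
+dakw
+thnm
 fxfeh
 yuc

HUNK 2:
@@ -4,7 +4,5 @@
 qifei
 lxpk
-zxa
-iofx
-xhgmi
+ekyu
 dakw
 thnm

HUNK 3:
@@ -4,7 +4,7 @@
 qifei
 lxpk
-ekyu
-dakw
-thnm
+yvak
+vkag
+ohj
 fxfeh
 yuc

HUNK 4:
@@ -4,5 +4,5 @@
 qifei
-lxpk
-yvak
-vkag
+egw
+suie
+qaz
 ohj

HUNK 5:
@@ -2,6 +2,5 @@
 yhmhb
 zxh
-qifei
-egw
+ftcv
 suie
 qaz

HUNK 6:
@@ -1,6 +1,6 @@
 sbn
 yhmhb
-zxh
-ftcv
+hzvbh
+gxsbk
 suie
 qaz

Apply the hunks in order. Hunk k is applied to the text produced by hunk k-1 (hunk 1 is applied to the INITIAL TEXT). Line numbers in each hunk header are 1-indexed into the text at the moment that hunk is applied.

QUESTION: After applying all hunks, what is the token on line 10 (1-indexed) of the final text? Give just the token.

Answer: ybnfw

Derivation:
Hunk 1: at line 7 remove [sybn,vekh] add [dakw,thnm] -> 13 lines: sbn yhmhb zxh qifei lxpk zxa iofx xhgmi dakw thnm fxfeh yuc ybnfw
Hunk 2: at line 4 remove [zxa,iofx,xhgmi] add [ekyu] -> 11 lines: sbn yhmhb zxh qifei lxpk ekyu dakw thnm fxfeh yuc ybnfw
Hunk 3: at line 4 remove [ekyu,dakw,thnm] add [yvak,vkag,ohj] -> 11 lines: sbn yhmhb zxh qifei lxpk yvak vkag ohj fxfeh yuc ybnfw
Hunk 4: at line 4 remove [lxpk,yvak,vkag] add [egw,suie,qaz] -> 11 lines: sbn yhmhb zxh qifei egw suie qaz ohj fxfeh yuc ybnfw
Hunk 5: at line 2 remove [qifei,egw] add [ftcv] -> 10 lines: sbn yhmhb zxh ftcv suie qaz ohj fxfeh yuc ybnfw
Hunk 6: at line 1 remove [zxh,ftcv] add [hzvbh,gxsbk] -> 10 lines: sbn yhmhb hzvbh gxsbk suie qaz ohj fxfeh yuc ybnfw
Final line 10: ybnfw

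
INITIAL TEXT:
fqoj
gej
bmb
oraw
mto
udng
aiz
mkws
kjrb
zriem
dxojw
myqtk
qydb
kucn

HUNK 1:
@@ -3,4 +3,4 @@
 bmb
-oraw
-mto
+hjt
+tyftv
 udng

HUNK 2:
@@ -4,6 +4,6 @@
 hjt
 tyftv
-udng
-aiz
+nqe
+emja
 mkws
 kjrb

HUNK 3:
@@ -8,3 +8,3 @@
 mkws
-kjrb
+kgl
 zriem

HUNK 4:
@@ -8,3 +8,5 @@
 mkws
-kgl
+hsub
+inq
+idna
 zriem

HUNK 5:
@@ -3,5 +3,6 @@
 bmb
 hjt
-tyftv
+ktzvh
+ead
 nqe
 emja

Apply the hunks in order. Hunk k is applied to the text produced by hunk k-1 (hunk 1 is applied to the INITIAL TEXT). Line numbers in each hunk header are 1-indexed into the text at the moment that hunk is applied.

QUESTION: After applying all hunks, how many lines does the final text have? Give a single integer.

Hunk 1: at line 3 remove [oraw,mto] add [hjt,tyftv] -> 14 lines: fqoj gej bmb hjt tyftv udng aiz mkws kjrb zriem dxojw myqtk qydb kucn
Hunk 2: at line 4 remove [udng,aiz] add [nqe,emja] -> 14 lines: fqoj gej bmb hjt tyftv nqe emja mkws kjrb zriem dxojw myqtk qydb kucn
Hunk 3: at line 8 remove [kjrb] add [kgl] -> 14 lines: fqoj gej bmb hjt tyftv nqe emja mkws kgl zriem dxojw myqtk qydb kucn
Hunk 4: at line 8 remove [kgl] add [hsub,inq,idna] -> 16 lines: fqoj gej bmb hjt tyftv nqe emja mkws hsub inq idna zriem dxojw myqtk qydb kucn
Hunk 5: at line 3 remove [tyftv] add [ktzvh,ead] -> 17 lines: fqoj gej bmb hjt ktzvh ead nqe emja mkws hsub inq idna zriem dxojw myqtk qydb kucn
Final line count: 17

Answer: 17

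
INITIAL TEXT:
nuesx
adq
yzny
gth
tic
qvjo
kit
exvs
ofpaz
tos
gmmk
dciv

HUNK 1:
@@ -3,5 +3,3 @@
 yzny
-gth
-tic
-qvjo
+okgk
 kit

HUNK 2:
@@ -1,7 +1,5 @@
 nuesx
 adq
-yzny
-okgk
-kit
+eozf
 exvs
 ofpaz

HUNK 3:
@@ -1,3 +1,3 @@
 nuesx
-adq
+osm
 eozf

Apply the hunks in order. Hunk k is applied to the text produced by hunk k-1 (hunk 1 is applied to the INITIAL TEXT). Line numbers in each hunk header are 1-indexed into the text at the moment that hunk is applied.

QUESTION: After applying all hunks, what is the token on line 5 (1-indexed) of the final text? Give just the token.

Answer: ofpaz

Derivation:
Hunk 1: at line 3 remove [gth,tic,qvjo] add [okgk] -> 10 lines: nuesx adq yzny okgk kit exvs ofpaz tos gmmk dciv
Hunk 2: at line 1 remove [yzny,okgk,kit] add [eozf] -> 8 lines: nuesx adq eozf exvs ofpaz tos gmmk dciv
Hunk 3: at line 1 remove [adq] add [osm] -> 8 lines: nuesx osm eozf exvs ofpaz tos gmmk dciv
Final line 5: ofpaz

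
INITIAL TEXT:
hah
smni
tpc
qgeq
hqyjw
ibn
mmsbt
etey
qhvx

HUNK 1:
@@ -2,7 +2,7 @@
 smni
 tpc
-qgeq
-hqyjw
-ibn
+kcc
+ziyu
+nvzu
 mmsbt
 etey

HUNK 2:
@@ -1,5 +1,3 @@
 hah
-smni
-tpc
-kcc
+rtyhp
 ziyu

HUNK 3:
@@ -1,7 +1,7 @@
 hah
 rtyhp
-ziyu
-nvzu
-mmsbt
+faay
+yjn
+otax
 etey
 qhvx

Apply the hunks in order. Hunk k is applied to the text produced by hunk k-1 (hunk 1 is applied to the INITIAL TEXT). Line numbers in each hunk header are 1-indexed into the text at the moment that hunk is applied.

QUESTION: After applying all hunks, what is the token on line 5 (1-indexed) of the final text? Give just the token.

Answer: otax

Derivation:
Hunk 1: at line 2 remove [qgeq,hqyjw,ibn] add [kcc,ziyu,nvzu] -> 9 lines: hah smni tpc kcc ziyu nvzu mmsbt etey qhvx
Hunk 2: at line 1 remove [smni,tpc,kcc] add [rtyhp] -> 7 lines: hah rtyhp ziyu nvzu mmsbt etey qhvx
Hunk 3: at line 1 remove [ziyu,nvzu,mmsbt] add [faay,yjn,otax] -> 7 lines: hah rtyhp faay yjn otax etey qhvx
Final line 5: otax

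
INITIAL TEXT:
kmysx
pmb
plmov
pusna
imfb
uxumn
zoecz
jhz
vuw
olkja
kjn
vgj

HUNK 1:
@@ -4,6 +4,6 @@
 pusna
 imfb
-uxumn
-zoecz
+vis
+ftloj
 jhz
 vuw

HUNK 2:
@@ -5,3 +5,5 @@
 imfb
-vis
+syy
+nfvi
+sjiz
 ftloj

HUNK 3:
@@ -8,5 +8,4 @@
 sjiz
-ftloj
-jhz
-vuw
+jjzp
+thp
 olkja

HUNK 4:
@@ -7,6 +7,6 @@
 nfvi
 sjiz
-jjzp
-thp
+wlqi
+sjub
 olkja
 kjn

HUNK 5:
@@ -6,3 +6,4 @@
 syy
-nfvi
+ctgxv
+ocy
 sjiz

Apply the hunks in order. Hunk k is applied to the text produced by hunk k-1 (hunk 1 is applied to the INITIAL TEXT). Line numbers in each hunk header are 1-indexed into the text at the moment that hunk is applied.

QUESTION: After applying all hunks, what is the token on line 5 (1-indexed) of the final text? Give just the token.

Hunk 1: at line 4 remove [uxumn,zoecz] add [vis,ftloj] -> 12 lines: kmysx pmb plmov pusna imfb vis ftloj jhz vuw olkja kjn vgj
Hunk 2: at line 5 remove [vis] add [syy,nfvi,sjiz] -> 14 lines: kmysx pmb plmov pusna imfb syy nfvi sjiz ftloj jhz vuw olkja kjn vgj
Hunk 3: at line 8 remove [ftloj,jhz,vuw] add [jjzp,thp] -> 13 lines: kmysx pmb plmov pusna imfb syy nfvi sjiz jjzp thp olkja kjn vgj
Hunk 4: at line 7 remove [jjzp,thp] add [wlqi,sjub] -> 13 lines: kmysx pmb plmov pusna imfb syy nfvi sjiz wlqi sjub olkja kjn vgj
Hunk 5: at line 6 remove [nfvi] add [ctgxv,ocy] -> 14 lines: kmysx pmb plmov pusna imfb syy ctgxv ocy sjiz wlqi sjub olkja kjn vgj
Final line 5: imfb

Answer: imfb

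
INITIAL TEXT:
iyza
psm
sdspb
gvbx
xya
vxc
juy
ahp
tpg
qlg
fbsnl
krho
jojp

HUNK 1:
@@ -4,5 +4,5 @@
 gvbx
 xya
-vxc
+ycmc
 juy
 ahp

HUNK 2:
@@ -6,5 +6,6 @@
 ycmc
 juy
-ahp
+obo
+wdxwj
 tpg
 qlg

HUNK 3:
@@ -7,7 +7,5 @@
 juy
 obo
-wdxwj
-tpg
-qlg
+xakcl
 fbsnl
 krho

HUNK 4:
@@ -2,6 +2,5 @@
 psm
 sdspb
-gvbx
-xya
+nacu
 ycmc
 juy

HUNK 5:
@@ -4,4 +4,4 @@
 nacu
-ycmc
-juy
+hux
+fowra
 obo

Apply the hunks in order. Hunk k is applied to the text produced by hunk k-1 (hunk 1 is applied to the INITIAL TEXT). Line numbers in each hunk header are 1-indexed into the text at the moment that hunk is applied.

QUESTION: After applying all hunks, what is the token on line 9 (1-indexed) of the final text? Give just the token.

Answer: fbsnl

Derivation:
Hunk 1: at line 4 remove [vxc] add [ycmc] -> 13 lines: iyza psm sdspb gvbx xya ycmc juy ahp tpg qlg fbsnl krho jojp
Hunk 2: at line 6 remove [ahp] add [obo,wdxwj] -> 14 lines: iyza psm sdspb gvbx xya ycmc juy obo wdxwj tpg qlg fbsnl krho jojp
Hunk 3: at line 7 remove [wdxwj,tpg,qlg] add [xakcl] -> 12 lines: iyza psm sdspb gvbx xya ycmc juy obo xakcl fbsnl krho jojp
Hunk 4: at line 2 remove [gvbx,xya] add [nacu] -> 11 lines: iyza psm sdspb nacu ycmc juy obo xakcl fbsnl krho jojp
Hunk 5: at line 4 remove [ycmc,juy] add [hux,fowra] -> 11 lines: iyza psm sdspb nacu hux fowra obo xakcl fbsnl krho jojp
Final line 9: fbsnl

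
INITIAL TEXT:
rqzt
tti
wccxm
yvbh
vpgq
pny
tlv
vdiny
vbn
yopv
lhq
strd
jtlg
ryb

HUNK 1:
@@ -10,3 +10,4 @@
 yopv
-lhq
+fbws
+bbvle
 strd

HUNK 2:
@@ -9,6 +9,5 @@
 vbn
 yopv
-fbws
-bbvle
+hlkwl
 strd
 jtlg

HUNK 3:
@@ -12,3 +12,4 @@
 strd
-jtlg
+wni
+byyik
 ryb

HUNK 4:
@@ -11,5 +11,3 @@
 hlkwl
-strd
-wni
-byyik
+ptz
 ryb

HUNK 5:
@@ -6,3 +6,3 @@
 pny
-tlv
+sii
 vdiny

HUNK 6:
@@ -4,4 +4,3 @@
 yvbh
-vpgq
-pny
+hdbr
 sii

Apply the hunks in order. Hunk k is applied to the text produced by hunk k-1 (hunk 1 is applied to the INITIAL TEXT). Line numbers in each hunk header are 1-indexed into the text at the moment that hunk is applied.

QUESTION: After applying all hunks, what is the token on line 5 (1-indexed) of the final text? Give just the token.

Answer: hdbr

Derivation:
Hunk 1: at line 10 remove [lhq] add [fbws,bbvle] -> 15 lines: rqzt tti wccxm yvbh vpgq pny tlv vdiny vbn yopv fbws bbvle strd jtlg ryb
Hunk 2: at line 9 remove [fbws,bbvle] add [hlkwl] -> 14 lines: rqzt tti wccxm yvbh vpgq pny tlv vdiny vbn yopv hlkwl strd jtlg ryb
Hunk 3: at line 12 remove [jtlg] add [wni,byyik] -> 15 lines: rqzt tti wccxm yvbh vpgq pny tlv vdiny vbn yopv hlkwl strd wni byyik ryb
Hunk 4: at line 11 remove [strd,wni,byyik] add [ptz] -> 13 lines: rqzt tti wccxm yvbh vpgq pny tlv vdiny vbn yopv hlkwl ptz ryb
Hunk 5: at line 6 remove [tlv] add [sii] -> 13 lines: rqzt tti wccxm yvbh vpgq pny sii vdiny vbn yopv hlkwl ptz ryb
Hunk 6: at line 4 remove [vpgq,pny] add [hdbr] -> 12 lines: rqzt tti wccxm yvbh hdbr sii vdiny vbn yopv hlkwl ptz ryb
Final line 5: hdbr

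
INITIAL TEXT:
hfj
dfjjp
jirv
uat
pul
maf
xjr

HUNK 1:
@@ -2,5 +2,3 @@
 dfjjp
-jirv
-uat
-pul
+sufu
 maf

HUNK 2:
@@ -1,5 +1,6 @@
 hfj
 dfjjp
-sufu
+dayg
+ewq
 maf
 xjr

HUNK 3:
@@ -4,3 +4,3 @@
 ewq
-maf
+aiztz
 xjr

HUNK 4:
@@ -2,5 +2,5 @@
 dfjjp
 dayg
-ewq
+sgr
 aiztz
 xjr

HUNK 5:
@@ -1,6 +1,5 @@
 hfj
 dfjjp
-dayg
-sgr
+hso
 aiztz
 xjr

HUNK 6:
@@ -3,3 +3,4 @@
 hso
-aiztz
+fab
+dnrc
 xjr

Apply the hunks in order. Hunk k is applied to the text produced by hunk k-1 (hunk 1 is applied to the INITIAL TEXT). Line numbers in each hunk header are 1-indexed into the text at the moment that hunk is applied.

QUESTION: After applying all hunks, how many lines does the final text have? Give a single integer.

Answer: 6

Derivation:
Hunk 1: at line 2 remove [jirv,uat,pul] add [sufu] -> 5 lines: hfj dfjjp sufu maf xjr
Hunk 2: at line 1 remove [sufu] add [dayg,ewq] -> 6 lines: hfj dfjjp dayg ewq maf xjr
Hunk 3: at line 4 remove [maf] add [aiztz] -> 6 lines: hfj dfjjp dayg ewq aiztz xjr
Hunk 4: at line 2 remove [ewq] add [sgr] -> 6 lines: hfj dfjjp dayg sgr aiztz xjr
Hunk 5: at line 1 remove [dayg,sgr] add [hso] -> 5 lines: hfj dfjjp hso aiztz xjr
Hunk 6: at line 3 remove [aiztz] add [fab,dnrc] -> 6 lines: hfj dfjjp hso fab dnrc xjr
Final line count: 6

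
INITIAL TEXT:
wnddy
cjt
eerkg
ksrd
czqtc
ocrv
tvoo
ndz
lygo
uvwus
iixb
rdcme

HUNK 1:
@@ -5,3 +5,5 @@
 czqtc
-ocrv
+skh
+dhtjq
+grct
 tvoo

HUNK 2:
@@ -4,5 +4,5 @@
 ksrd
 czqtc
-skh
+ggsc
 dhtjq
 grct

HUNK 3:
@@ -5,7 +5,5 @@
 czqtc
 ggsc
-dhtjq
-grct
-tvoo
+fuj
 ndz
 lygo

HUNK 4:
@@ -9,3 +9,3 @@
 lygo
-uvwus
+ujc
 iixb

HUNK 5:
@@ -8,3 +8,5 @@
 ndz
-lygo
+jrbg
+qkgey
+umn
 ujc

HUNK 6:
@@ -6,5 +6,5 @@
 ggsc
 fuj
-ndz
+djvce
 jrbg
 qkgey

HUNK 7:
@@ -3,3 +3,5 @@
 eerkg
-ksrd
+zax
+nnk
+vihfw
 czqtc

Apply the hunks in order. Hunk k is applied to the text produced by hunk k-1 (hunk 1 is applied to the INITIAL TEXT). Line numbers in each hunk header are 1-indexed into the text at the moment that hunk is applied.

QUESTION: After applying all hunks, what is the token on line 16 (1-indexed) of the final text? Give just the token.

Answer: rdcme

Derivation:
Hunk 1: at line 5 remove [ocrv] add [skh,dhtjq,grct] -> 14 lines: wnddy cjt eerkg ksrd czqtc skh dhtjq grct tvoo ndz lygo uvwus iixb rdcme
Hunk 2: at line 4 remove [skh] add [ggsc] -> 14 lines: wnddy cjt eerkg ksrd czqtc ggsc dhtjq grct tvoo ndz lygo uvwus iixb rdcme
Hunk 3: at line 5 remove [dhtjq,grct,tvoo] add [fuj] -> 12 lines: wnddy cjt eerkg ksrd czqtc ggsc fuj ndz lygo uvwus iixb rdcme
Hunk 4: at line 9 remove [uvwus] add [ujc] -> 12 lines: wnddy cjt eerkg ksrd czqtc ggsc fuj ndz lygo ujc iixb rdcme
Hunk 5: at line 8 remove [lygo] add [jrbg,qkgey,umn] -> 14 lines: wnddy cjt eerkg ksrd czqtc ggsc fuj ndz jrbg qkgey umn ujc iixb rdcme
Hunk 6: at line 6 remove [ndz] add [djvce] -> 14 lines: wnddy cjt eerkg ksrd czqtc ggsc fuj djvce jrbg qkgey umn ujc iixb rdcme
Hunk 7: at line 3 remove [ksrd] add [zax,nnk,vihfw] -> 16 lines: wnddy cjt eerkg zax nnk vihfw czqtc ggsc fuj djvce jrbg qkgey umn ujc iixb rdcme
Final line 16: rdcme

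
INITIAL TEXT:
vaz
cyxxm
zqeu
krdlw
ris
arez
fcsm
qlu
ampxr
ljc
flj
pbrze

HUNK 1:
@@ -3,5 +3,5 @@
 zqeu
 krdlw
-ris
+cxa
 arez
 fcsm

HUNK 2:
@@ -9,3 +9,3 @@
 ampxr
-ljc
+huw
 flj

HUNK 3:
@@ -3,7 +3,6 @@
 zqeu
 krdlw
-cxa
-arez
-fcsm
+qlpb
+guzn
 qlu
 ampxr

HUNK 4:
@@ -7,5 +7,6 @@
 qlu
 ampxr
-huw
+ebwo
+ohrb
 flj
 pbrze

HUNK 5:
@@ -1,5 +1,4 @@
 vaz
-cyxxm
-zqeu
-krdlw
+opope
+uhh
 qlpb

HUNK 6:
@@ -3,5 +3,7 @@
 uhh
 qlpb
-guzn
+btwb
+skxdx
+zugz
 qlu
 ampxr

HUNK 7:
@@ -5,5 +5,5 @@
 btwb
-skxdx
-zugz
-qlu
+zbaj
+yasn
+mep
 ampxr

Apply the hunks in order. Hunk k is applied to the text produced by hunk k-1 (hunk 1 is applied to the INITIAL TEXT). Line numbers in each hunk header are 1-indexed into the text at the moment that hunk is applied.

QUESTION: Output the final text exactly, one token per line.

Answer: vaz
opope
uhh
qlpb
btwb
zbaj
yasn
mep
ampxr
ebwo
ohrb
flj
pbrze

Derivation:
Hunk 1: at line 3 remove [ris] add [cxa] -> 12 lines: vaz cyxxm zqeu krdlw cxa arez fcsm qlu ampxr ljc flj pbrze
Hunk 2: at line 9 remove [ljc] add [huw] -> 12 lines: vaz cyxxm zqeu krdlw cxa arez fcsm qlu ampxr huw flj pbrze
Hunk 3: at line 3 remove [cxa,arez,fcsm] add [qlpb,guzn] -> 11 lines: vaz cyxxm zqeu krdlw qlpb guzn qlu ampxr huw flj pbrze
Hunk 4: at line 7 remove [huw] add [ebwo,ohrb] -> 12 lines: vaz cyxxm zqeu krdlw qlpb guzn qlu ampxr ebwo ohrb flj pbrze
Hunk 5: at line 1 remove [cyxxm,zqeu,krdlw] add [opope,uhh] -> 11 lines: vaz opope uhh qlpb guzn qlu ampxr ebwo ohrb flj pbrze
Hunk 6: at line 3 remove [guzn] add [btwb,skxdx,zugz] -> 13 lines: vaz opope uhh qlpb btwb skxdx zugz qlu ampxr ebwo ohrb flj pbrze
Hunk 7: at line 5 remove [skxdx,zugz,qlu] add [zbaj,yasn,mep] -> 13 lines: vaz opope uhh qlpb btwb zbaj yasn mep ampxr ebwo ohrb flj pbrze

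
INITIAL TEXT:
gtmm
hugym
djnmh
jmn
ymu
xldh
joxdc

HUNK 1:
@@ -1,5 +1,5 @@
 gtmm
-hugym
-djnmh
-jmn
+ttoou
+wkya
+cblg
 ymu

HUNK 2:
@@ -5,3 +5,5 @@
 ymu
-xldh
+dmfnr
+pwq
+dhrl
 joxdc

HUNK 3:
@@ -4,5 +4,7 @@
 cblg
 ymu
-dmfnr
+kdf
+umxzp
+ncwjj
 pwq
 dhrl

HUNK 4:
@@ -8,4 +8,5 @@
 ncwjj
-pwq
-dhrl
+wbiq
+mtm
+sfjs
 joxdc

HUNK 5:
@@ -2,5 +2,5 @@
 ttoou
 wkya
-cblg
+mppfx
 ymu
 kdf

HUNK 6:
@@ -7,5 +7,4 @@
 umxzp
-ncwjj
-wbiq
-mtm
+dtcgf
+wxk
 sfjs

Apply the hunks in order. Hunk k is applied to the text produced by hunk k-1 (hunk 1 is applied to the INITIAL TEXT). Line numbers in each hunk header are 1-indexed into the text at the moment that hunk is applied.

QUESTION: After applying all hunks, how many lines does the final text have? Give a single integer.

Answer: 11

Derivation:
Hunk 1: at line 1 remove [hugym,djnmh,jmn] add [ttoou,wkya,cblg] -> 7 lines: gtmm ttoou wkya cblg ymu xldh joxdc
Hunk 2: at line 5 remove [xldh] add [dmfnr,pwq,dhrl] -> 9 lines: gtmm ttoou wkya cblg ymu dmfnr pwq dhrl joxdc
Hunk 3: at line 4 remove [dmfnr] add [kdf,umxzp,ncwjj] -> 11 lines: gtmm ttoou wkya cblg ymu kdf umxzp ncwjj pwq dhrl joxdc
Hunk 4: at line 8 remove [pwq,dhrl] add [wbiq,mtm,sfjs] -> 12 lines: gtmm ttoou wkya cblg ymu kdf umxzp ncwjj wbiq mtm sfjs joxdc
Hunk 5: at line 2 remove [cblg] add [mppfx] -> 12 lines: gtmm ttoou wkya mppfx ymu kdf umxzp ncwjj wbiq mtm sfjs joxdc
Hunk 6: at line 7 remove [ncwjj,wbiq,mtm] add [dtcgf,wxk] -> 11 lines: gtmm ttoou wkya mppfx ymu kdf umxzp dtcgf wxk sfjs joxdc
Final line count: 11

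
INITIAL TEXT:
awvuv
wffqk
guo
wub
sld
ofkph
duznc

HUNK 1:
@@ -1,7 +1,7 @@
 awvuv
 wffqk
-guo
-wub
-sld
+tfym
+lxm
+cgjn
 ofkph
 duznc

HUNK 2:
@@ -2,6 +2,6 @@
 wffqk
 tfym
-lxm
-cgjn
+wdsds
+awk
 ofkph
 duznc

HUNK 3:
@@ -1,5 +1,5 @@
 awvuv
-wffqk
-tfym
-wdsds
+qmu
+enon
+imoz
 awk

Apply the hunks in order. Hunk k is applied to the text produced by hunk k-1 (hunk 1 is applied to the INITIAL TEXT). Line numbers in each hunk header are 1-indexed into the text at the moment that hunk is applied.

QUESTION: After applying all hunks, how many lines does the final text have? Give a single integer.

Hunk 1: at line 1 remove [guo,wub,sld] add [tfym,lxm,cgjn] -> 7 lines: awvuv wffqk tfym lxm cgjn ofkph duznc
Hunk 2: at line 2 remove [lxm,cgjn] add [wdsds,awk] -> 7 lines: awvuv wffqk tfym wdsds awk ofkph duznc
Hunk 3: at line 1 remove [wffqk,tfym,wdsds] add [qmu,enon,imoz] -> 7 lines: awvuv qmu enon imoz awk ofkph duznc
Final line count: 7

Answer: 7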